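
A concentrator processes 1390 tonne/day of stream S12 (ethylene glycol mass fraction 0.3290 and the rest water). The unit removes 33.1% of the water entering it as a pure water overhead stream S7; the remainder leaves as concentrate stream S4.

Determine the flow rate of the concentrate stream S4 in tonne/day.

water entering = 1390×0.671 = 932.69 tonne/day; overhead removed = 0.331×932.69 = 308.72 tonne/day.
Concentrate = 1390 − 308.72 = 1081.3 tonne/day.

1081 tonne/day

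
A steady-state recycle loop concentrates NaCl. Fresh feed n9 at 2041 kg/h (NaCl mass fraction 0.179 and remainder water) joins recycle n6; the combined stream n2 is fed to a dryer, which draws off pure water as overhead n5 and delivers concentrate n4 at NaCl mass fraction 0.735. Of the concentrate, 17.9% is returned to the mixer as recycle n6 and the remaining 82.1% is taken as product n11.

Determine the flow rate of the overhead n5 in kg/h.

Overall NaCl balance (none leaves overhead): NaCl in fresh feed = NaCl in product, i.e. 2041×0.179 = (1−0.179)·n4·0.735.
n4 = 365.34/(0.735×0.821) = 605.43 kg/h.
Recycle n6 = 0.179×605.43 = 108.37 kg/h.
Combined feed n2 = 2041 + 108.37 = 2149.4 kg/h.
Overhead n5 = n2 − n4 = 2149.4 − 605.43 = 1543.9 kg/h.

1544 kg/h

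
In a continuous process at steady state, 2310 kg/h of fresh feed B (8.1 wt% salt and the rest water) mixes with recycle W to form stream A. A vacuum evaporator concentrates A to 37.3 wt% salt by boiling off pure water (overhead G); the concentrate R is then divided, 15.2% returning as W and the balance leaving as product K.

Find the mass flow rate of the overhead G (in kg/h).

1808 kg/h

Overall salt balance (none leaves overhead): salt in fresh feed = salt in product, i.e. 2310×0.081 = (1−0.152)·R·0.373.
R = 187.11/(0.373×0.848) = 591.55 kg/h.
Recycle W = 0.152×591.55 = 89.916 kg/h.
Combined feed A = 2310 + 89.916 = 2399.9 kg/h.
Overhead G = A − R = 2399.9 − 591.55 = 1808.4 kg/h.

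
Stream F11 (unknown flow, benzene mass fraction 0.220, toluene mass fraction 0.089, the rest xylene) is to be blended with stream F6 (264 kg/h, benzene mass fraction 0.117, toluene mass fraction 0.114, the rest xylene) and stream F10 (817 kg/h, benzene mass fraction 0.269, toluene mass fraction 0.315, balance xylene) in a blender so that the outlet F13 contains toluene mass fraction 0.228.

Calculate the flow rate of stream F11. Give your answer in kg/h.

294.8 kg/h

Let F11 be the unknown flow. Total out = 1081 + F11.
toluene balance: 287.45 + 0.089·F11 = 0.228·(1081 + F11)
(0.089 − 0.228)·F11 = 0.228×1081 − 287.45 = -40.983
F11 = -40.983 / -0.139 = 294.84 kg/h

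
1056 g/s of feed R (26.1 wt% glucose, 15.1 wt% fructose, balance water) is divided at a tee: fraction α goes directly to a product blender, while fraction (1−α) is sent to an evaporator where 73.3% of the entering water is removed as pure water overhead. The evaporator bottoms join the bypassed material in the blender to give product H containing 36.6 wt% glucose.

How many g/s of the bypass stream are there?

All 1056×0.261 = 275.62 g/s of glucose reaches H, so H = 275.62/0.366 = 753.05 g/s and vapour = 302.95 g/s.
The evaporator receives (1−α)·1056 of feed at 0.588 water and removes 0.733 of that water:
0.733×0.588×(1−α)×1056 = 302.95
(1−α) = 302.95/455.14 = 0.6656;  α = 0.3344.
Bypass flow = 0.3344×1056 = 353.1 g/s.

353.1 g/s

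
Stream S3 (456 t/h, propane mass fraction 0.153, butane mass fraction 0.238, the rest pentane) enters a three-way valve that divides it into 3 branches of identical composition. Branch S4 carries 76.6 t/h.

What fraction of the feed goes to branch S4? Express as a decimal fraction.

0.168

Fraction to S4 = 76.6/456 = 0.1680.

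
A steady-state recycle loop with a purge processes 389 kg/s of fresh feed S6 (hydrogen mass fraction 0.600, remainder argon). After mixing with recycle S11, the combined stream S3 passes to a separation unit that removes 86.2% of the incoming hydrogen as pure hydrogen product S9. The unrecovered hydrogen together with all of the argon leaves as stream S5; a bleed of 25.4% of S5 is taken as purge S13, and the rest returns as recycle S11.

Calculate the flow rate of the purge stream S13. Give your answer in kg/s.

argon enters only via S6 and leaves only via the purge: 389×0.400 = 0.254×(argon in S5), and the separation unit passes all argon, so argon in S3 = argon in S5 = 612.6 kg/s.
hydrogen in S3: m_A = 389×0.600 + (1−0.254)·(1−0.862)·m_A, so m_A = 233.4/0.8971 = 260.19 kg/s.
S5 = (1−0.862)×260.19 + 612.6 = 648.5 kg/s.
Purge S13 = 0.254×648.5 = 164.72 kg/s.

164.7 kg/s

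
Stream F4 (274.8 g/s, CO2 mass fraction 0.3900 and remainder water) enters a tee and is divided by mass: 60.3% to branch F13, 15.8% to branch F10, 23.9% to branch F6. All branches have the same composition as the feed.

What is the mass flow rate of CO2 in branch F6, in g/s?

25.61 g/s

Branch F6 total = 0.239×274.8 = 65.677 g/s.
CO2 in F6 = 0.390×65.677 = 25.614 g/s.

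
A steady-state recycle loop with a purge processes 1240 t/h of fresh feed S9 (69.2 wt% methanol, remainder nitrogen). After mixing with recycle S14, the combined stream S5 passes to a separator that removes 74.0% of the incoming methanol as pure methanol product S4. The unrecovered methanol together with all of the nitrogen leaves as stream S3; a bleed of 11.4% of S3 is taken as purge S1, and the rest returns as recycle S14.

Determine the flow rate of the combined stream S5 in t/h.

4465 t/h

nitrogen enters only via S9 and leaves only via the purge: 1240×0.308 = 0.114×(nitrogen in S3), and the separator passes all nitrogen, so nitrogen in S5 = nitrogen in S3 = 3350.2 t/h.
methanol in S5: m_A = 1240×0.692 + (1−0.114)·(1−0.740)·m_A, so m_A = 858.08/0.7696 = 1114.9 t/h.
S5 = 1114.9 + 3350.2 = 4465.1 t/h.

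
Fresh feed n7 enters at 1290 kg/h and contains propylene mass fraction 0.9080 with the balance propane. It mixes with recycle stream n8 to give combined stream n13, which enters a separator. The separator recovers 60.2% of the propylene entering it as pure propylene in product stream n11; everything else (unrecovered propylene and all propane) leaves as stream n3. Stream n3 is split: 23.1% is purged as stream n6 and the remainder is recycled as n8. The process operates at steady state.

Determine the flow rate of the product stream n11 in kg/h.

propylene in n13: m_A = 1290×0.908 + (1−0.231)·(1−0.602)·m_A, so m_A = 1171.3/0.6939 = 1687.9 kg/h.
Product n11 = 0.602×1687.9 = 1016.1 kg/h.

1016 kg/h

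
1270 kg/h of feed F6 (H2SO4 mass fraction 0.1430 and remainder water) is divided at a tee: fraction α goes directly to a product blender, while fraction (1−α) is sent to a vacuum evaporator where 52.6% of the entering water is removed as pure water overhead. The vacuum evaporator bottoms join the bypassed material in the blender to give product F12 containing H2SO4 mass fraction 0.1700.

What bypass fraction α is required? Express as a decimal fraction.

All 1270×0.143 = 181.61 kg/h of H2SO4 reaches F12, so F12 = 181.61/0.170 = 1068.3 kg/h and vapour = 201.71 kg/h.
The evaporator receives (1−α)·1270 of feed at 0.857 water and removes 0.526 of that water:
0.526×0.857×(1−α)×1270 = 201.71
(1−α) = 201.71/572.49 = 0.3523;  α = 0.6477.

0.648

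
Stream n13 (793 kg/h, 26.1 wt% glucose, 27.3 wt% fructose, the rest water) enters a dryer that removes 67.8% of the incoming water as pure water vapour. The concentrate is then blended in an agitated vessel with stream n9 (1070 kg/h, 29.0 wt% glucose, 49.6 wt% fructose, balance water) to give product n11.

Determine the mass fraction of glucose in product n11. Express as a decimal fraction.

Vapour removed = 0.678×0.466×793 = 250.55 kg/h; concentrate = 542.45 kg/h.
glucose reaching the mixer = 206.97 (from concentrate) + 1070×0.290 = 517.27 kg/h.
Product flow = 542.45 + 1070 = 1612.5 kg/h; glucose fraction = 0.321.

0.321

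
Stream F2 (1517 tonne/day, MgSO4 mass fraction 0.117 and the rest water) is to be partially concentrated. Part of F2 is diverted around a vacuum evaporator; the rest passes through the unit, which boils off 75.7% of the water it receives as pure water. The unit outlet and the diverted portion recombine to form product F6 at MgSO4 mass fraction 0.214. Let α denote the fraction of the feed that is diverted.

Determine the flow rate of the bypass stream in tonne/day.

488.3 tonne/day

All 1517×0.117 = 177.49 tonne/day of MgSO4 reaches F6, so F6 = 177.49/0.214 = 829.39 tonne/day and vapour = 687.61 tonne/day.
The evaporator receives (1−α)·1517 of feed at 0.883 water and removes 0.757 of that water:
0.757×0.883×(1−α)×1517 = 687.61
(1−α) = 687.61/1014 = 0.6781;  α = 0.3219.
Bypass flow = 0.3219×1517 = 488.3 tonne/day.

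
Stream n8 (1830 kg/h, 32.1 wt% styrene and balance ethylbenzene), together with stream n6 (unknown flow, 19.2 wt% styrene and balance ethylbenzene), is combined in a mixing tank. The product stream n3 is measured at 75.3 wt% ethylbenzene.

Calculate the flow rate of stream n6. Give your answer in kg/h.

Let n6 be the unknown flow. Total out = 1830 + n6.
ethylbenzene balance: 1242.6 + 0.808·n6 = 0.753·(1830 + n6)
(0.808 − 0.753)·n6 = 0.753×1830 − 1242.6 = 135.42
n6 = 135.42 / 0.055 = 2462.2 kg/h

2462 kg/h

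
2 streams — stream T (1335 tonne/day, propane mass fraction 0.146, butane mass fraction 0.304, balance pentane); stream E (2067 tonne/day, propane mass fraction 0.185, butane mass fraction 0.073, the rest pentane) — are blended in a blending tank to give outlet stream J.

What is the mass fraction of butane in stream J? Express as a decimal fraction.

0.164

Total flow out = 1335 + 2067 = 3402 tonne/day.
butane in = 1335×0.304 + 2067×0.073 = 556.73 tonne/day.
butane mass fraction in J = 556.73/3402 = 0.164.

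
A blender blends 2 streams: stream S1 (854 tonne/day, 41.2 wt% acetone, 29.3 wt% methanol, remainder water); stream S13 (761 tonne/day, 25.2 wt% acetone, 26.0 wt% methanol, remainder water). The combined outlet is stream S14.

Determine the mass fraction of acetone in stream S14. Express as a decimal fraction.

Total flow out = 854 + 761 = 1615 tonne/day.
acetone in = 854×0.412 + 761×0.252 = 543.62 tonne/day.
acetone mass fraction in S14 = 543.62/1615 = 0.337.

0.337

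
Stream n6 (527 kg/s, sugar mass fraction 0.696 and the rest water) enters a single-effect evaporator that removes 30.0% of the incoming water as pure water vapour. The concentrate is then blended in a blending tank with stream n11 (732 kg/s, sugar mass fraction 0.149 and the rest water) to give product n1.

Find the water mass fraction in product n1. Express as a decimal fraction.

0.607

Vapour removed = 0.300×0.304×527 = 48.062 kg/s; concentrate = 478.94 kg/s.
water reaching the mixer = 112.15 (from concentrate) + 732×0.851 = 735.08 kg/s.
Product flow = 478.94 + 732 = 1210.9 kg/s; water fraction = 0.607.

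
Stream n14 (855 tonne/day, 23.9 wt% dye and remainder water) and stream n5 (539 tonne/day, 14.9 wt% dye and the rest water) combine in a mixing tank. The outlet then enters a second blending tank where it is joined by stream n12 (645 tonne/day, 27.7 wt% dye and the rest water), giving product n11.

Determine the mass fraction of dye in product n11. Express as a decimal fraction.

0.2272

Overall, product flow = 2039 tonne/day.
dye in = 855×0.239 + 539×0.149 + 645×0.277 = 463.32 tonne/day.
dye fraction in n11 = 0.2272.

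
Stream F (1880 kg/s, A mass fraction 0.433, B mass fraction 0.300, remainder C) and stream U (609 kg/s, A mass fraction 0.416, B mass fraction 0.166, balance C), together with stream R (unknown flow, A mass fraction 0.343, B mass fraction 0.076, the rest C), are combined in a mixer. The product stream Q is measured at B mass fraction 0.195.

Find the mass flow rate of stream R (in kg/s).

1510 kg/s

Let R be the unknown flow. Total out = 2489 + R.
B balance: 665.09 + 0.076·R = 0.195·(2489 + R)
(0.076 − 0.195)·R = 0.195×2489 − 665.09 = -179.74
R = -179.74 / -0.119 = 1510.4 kg/s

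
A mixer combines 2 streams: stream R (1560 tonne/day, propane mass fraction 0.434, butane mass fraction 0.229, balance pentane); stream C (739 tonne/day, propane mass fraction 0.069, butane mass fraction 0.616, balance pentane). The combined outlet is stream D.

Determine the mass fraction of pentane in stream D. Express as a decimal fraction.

Total flow out = 1560 + 739 = 2299 tonne/day.
pentane in = 1560×0.337 + 739×0.315 = 758.5 tonne/day.
pentane mass fraction in D = 758.5/2299 = 0.330.

0.330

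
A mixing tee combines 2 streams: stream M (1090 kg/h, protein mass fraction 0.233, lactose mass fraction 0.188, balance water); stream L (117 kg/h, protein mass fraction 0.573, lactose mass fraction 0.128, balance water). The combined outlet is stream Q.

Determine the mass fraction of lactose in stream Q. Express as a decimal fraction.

0.182

Total flow out = 1090 + 117 = 1207 kg/h.
lactose in = 1090×0.188 + 117×0.128 = 219.9 kg/h.
lactose mass fraction in Q = 219.9/1207 = 0.182.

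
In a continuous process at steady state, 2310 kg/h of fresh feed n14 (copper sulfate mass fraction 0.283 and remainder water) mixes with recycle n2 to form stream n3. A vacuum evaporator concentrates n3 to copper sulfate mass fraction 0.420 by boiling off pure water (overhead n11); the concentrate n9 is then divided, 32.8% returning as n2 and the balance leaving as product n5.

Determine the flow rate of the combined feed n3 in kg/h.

Overall copper sulfate balance (none leaves overhead): copper sulfate in fresh feed = copper sulfate in product, i.e. 2310×0.283 = (1−0.328)·n9·0.420.
n9 = 653.73/(0.420×0.672) = 2316.2 kg/h.
Recycle n2 = 0.328×2316.2 = 759.72 kg/h.
Combined feed n3 = 2310 + 759.72 = 3069.7 kg/h.

3070 kg/h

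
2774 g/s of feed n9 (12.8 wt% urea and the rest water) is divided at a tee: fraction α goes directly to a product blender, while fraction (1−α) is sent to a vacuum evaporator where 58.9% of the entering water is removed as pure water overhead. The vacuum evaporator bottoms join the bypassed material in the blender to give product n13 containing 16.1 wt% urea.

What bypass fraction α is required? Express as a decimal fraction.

All 2774×0.128 = 355.07 g/s of urea reaches n13, so n13 = 355.07/0.161 = 2205.4 g/s and vapour = 568.58 g/s.
The evaporator receives (1−α)·2774 of feed at 0.872 water and removes 0.589 of that water:
0.589×0.872×(1−α)×2774 = 568.58
(1−α) = 568.58/1424.7 = 0.3991;  α = 0.6009.

0.601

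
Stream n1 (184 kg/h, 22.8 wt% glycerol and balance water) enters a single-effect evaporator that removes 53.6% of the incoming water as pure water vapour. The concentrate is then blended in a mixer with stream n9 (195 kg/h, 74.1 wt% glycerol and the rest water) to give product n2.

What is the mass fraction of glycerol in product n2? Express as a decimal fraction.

0.616

Vapour removed = 0.536×0.772×184 = 76.138 kg/h; concentrate = 107.86 kg/h.
glycerol reaching the mixer = 41.952 (from concentrate) + 195×0.741 = 186.45 kg/h.
Product flow = 107.86 + 195 = 302.86 kg/h; glycerol fraction = 0.616.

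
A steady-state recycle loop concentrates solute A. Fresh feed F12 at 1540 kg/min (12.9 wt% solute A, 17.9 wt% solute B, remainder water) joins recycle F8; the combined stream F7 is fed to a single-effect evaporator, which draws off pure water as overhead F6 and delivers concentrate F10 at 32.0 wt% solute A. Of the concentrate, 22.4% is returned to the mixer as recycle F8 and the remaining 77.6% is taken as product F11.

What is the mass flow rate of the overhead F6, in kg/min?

919.2 kg/min

Overall solute A balance (none leaves overhead): solute A in fresh feed = solute A in product, i.e. 1540×0.129 = (1−0.224)·F10·0.320.
F10 = 198.66/(0.320×0.776) = 800.02 kg/min.
Recycle F8 = 0.224×800.02 = 179.2 kg/min.
Combined feed F7 = 1540 + 179.2 = 1719.2 kg/min.
Overhead F6 = F7 − F10 = 1719.2 − 800.02 = 919.19 kg/min.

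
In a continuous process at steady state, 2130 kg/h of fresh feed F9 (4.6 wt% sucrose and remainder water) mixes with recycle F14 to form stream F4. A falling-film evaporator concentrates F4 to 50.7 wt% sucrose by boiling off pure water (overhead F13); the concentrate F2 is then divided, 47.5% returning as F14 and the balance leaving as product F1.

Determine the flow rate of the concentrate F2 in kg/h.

Overall sucrose balance (none leaves overhead): sucrose in fresh feed = sucrose in product, i.e. 2130×0.046 = (1−0.475)·F2·0.507.
F2 = 97.98/(0.507×0.525) = 368.1 kg/h.

368.1 kg/h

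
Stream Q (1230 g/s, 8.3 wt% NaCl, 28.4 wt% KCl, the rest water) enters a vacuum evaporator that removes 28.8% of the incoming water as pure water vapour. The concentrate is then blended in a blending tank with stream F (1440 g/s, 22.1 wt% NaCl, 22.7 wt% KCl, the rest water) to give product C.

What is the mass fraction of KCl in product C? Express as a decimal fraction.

Vapour removed = 0.288×0.633×1230 = 224.23 g/s; concentrate = 1005.8 g/s.
KCl reaching the mixer = 349.32 (from concentrate) + 1440×0.227 = 676.2 g/s.
Product flow = 1005.8 + 1440 = 2445.8 g/s; KCl fraction = 0.276.

0.276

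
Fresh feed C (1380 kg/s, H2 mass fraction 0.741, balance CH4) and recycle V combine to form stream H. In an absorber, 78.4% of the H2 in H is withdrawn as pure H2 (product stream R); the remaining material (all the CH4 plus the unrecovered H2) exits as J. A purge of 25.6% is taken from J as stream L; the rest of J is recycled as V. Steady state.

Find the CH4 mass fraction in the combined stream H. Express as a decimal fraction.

0.534

CH4 enters only via C and leaves only via the purge: 1380×0.259 = 0.256×(CH4 in J), and the absorber passes all CH4, so CH4 in H = CH4 in J = 1396.2 kg/s.
H2 in H: m_A = 1380×0.741 + (1−0.256)·(1−0.784)·m_A, so m_A = 1022.6/0.8393 = 1218.4 kg/s.
H = 1218.4 + 1396.2 = 2614.6 kg/s.
CH4 fraction in H = 1396.2/2614.6 = 0.534.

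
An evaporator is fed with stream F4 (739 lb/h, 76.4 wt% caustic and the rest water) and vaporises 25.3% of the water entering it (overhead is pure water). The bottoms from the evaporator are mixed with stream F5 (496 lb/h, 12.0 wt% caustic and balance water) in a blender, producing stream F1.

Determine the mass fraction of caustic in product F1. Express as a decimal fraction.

Vapour removed = 0.253×0.236×739 = 44.124 lb/h; concentrate = 694.88 lb/h.
caustic reaching the mixer = 564.6 (from concentrate) + 496×0.120 = 624.12 lb/h.
Product flow = 694.88 + 496 = 1190.9 lb/h; caustic fraction = 0.524.

0.524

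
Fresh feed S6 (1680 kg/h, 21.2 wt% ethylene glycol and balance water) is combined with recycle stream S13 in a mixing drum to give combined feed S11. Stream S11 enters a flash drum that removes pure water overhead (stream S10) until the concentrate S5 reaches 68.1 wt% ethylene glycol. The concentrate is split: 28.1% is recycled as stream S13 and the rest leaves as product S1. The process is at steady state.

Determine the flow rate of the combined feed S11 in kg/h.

Overall ethylene glycol balance (none leaves overhead): ethylene glycol in fresh feed = ethylene glycol in product, i.e. 1680×0.212 = (1−0.281)·S5·0.681.
S5 = 356.16/(0.681×0.719) = 727.39 kg/h.
Recycle S13 = 0.281×727.39 = 204.4 kg/h.
Combined feed S11 = 1680 + 204.4 = 1884.4 kg/h.

1884 kg/h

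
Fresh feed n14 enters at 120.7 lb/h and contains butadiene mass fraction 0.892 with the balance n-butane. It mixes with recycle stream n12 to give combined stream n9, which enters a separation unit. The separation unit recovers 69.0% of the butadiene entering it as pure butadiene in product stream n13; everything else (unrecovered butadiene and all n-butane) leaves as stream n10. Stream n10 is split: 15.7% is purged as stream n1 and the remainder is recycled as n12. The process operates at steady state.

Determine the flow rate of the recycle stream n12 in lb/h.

108.1 lb/h

n-butane enters only via n14 and leaves only via the purge: 120.7×0.108 = 0.157×(n-butane in n10), and the separation unit passes all n-butane, so n-butane in n9 = n-butane in n10 = 83.029 lb/h.
butadiene in n9: m_A = 120.7×0.892 + (1−0.157)·(1−0.690)·m_A, so m_A = 107.66/0.7387 = 145.75 lb/h.
n10 = (1−0.690)×145.75 + 83.029 = 128.21 lb/h.
Recycle n12 = (1−0.157)×128.21 = 108.08 lb/h.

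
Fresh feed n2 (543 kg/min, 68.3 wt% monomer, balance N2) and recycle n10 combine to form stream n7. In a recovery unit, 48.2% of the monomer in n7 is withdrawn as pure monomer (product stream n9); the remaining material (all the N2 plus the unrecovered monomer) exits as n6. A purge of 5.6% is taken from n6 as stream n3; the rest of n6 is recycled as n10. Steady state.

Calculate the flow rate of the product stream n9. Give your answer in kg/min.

monomer in n7: m_A = 543×0.683 + (1−0.056)·(1−0.482)·m_A, so m_A = 370.87/0.5110 = 725.76 kg/min.
Product n9 = 0.482×725.76 = 349.82 kg/min.

349.8 kg/min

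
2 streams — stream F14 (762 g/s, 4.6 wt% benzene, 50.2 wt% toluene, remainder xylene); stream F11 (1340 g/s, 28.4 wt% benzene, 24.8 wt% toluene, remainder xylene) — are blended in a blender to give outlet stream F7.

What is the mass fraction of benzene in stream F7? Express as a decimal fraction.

0.1977

Total flow out = 762 + 1340 = 2102 g/s.
benzene in = 762×0.046 + 1340×0.284 = 415.61 g/s.
benzene mass fraction in F7 = 415.61/2102 = 0.1977.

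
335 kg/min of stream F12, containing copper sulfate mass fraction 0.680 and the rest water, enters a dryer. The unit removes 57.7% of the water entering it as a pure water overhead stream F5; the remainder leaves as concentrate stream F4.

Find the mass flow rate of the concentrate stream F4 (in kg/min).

water entering = 335×0.320 = 107.2 kg/min; overhead removed = 0.577×107.2 = 61.854 kg/min.
Concentrate = 335 − 61.854 = 273.15 kg/min.

273.1 kg/min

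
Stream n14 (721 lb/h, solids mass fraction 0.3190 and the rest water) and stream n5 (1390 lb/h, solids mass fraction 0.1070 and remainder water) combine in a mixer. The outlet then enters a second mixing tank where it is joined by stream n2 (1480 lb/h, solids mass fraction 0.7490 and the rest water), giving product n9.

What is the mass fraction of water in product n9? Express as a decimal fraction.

0.5858

Overall, product flow = 3591 lb/h.
water in = 721×0.681 + 1390×0.893 + 1480×0.251 = 2103.8 lb/h.
water fraction in n9 = 0.5858.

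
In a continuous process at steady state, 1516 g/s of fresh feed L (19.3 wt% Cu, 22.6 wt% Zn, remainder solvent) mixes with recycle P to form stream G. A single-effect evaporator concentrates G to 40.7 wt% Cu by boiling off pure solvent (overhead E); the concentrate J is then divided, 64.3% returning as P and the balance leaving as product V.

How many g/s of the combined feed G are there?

Overall Cu balance (none leaves overhead): Cu in fresh feed = Cu in product, i.e. 1516×0.193 = (1−0.643)·J·0.407.
J = 292.59/(0.407×0.357) = 2013.7 g/s.
Recycle P = 0.643×2013.7 = 1294.8 g/s.
Combined feed G = 1516 + 1294.8 = 2810.8 g/s.

2811 g/s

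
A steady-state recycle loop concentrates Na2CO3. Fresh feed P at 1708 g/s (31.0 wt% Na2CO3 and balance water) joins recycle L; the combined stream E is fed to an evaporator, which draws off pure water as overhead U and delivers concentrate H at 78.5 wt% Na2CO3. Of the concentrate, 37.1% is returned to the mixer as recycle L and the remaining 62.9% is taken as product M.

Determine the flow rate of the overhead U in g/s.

Overall Na2CO3 balance (none leaves overhead): Na2CO3 in fresh feed = Na2CO3 in product, i.e. 1708×0.310 = (1−0.371)·H·0.785.
H = 529.48/(0.785×0.629) = 1072.3 g/s.
Recycle L = 0.371×1072.3 = 397.84 g/s.
Combined feed E = 1708 + 397.84 = 2105.8 g/s.
Overhead U = E − H = 2105.8 − 1072.3 = 1033.5 g/s.

1034 g/s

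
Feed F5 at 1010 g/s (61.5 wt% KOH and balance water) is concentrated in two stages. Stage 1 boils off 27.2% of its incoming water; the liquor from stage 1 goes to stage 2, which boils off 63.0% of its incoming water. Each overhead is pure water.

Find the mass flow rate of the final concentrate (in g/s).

water in feed = 1010×0.385 = 388.85 g/s.
After stage 1: water left = (1−0.272)×388.85 = 283.08; stream total = 904.23 g/s.
After stage 2: water left = (1−0.630)×283.08 = 104.74; final concentrate = 725.89 g/s.

725.9 g/s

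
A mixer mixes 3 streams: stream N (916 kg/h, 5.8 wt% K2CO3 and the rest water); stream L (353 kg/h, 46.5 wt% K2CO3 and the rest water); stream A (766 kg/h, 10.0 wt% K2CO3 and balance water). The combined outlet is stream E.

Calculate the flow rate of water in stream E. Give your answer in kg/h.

water out = water in = 916×0.942 + 353×0.535 + 766×0.900 = 1741.1 kg/h.

1741 kg/h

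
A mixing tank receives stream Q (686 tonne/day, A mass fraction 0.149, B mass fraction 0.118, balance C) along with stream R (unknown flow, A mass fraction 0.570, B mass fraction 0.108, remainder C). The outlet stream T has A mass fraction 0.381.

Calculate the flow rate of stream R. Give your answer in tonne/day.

Let R be the unknown flow. Total out = 686 + R.
A balance: 102.21 + 0.570·R = 0.381·(686 + R)
(0.570 − 0.381)·R = 0.381×686 − 102.21 = 159.15
R = 159.15 / 0.189 = 842.07 tonne/day

842.1 tonne/day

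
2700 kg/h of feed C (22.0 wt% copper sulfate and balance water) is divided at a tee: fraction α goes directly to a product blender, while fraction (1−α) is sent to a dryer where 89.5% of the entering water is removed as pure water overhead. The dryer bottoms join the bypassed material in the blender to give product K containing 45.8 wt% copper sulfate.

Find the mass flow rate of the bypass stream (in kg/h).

All 2700×0.220 = 594 kg/h of copper sulfate reaches K, so K = 594/0.458 = 1296.9 kg/h and vapour = 1403.1 kg/h.
The evaporator receives (1−α)·2700 of feed at 0.780 water and removes 0.895 of that water:
0.895×0.780×(1−α)×2700 = 1403.1
(1−α) = 1403.1/1884.9 = 0.7444;  α = 0.2556.
Bypass flow = 0.2556×2700 = 690.18 kg/h.

690.2 kg/h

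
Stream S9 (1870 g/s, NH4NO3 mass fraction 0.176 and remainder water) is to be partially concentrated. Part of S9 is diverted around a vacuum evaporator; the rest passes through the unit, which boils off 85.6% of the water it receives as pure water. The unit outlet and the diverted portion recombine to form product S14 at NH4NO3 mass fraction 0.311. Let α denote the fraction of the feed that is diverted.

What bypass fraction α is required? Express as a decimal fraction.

0.385

All 1870×0.176 = 329.12 g/s of NH4NO3 reaches S14, so S14 = 329.12/0.311 = 1058.3 g/s and vapour = 811.74 g/s.
The evaporator receives (1−α)·1870 of feed at 0.824 water and removes 0.856 of that water:
0.856×0.824×(1−α)×1870 = 811.74
(1−α) = 811.74/1319 = 0.6154;  α = 0.3846.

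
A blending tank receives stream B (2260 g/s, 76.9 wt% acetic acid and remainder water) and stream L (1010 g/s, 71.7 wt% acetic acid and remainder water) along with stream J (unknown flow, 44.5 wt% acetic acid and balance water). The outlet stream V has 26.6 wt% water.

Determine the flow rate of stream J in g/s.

Let J be the unknown flow. Total out = 3270 + J.
water balance: 807.89 + 0.555·J = 0.266·(3270 + J)
(0.555 − 0.266)·J = 0.266×3270 − 807.89 = 61.93
J = 61.93 / 0.289 = 214.29 g/s

214.3 g/s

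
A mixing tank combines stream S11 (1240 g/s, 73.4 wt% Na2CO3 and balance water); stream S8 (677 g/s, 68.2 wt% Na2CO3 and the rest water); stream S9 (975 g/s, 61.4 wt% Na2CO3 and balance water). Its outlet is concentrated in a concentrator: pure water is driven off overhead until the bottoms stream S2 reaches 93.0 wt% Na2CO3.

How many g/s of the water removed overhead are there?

Na2CO3 entering = 1240×0.734 + 677×0.682 + 975×0.614 = 1970.5 g/s.
All Na2CO3 reports to S2, so S2 = 1970.5/0.930 = 2118.8 g/s.
Total feed = 2892 g/s; overhead = 2892 − 2118.8 = 773.16 g/s.

773.2 g/s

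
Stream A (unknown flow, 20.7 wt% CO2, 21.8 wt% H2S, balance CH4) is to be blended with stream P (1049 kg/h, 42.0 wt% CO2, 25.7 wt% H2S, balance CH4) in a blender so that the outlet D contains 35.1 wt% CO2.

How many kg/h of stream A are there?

Let A be the unknown flow. Total out = 1049 + A.
CO2 balance: 440.58 + 0.207·A = 0.351·(1049 + A)
(0.207 − 0.351)·A = 0.351×1049 − 440.58 = -72.381
A = -72.381 / -0.144 = 502.65 kg/h

502.6 kg/h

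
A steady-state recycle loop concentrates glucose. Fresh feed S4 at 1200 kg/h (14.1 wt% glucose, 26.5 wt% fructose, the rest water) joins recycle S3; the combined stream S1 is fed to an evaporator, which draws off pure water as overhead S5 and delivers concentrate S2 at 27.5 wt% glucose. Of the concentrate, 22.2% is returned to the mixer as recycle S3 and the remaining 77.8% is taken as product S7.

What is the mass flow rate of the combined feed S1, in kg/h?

Overall glucose balance (none leaves overhead): glucose in fresh feed = glucose in product, i.e. 1200×0.141 = (1−0.222)·S2·0.275.
S2 = 169.2/(0.275×0.778) = 790.84 kg/h.
Recycle S3 = 0.222×790.84 = 175.57 kg/h.
Combined feed S1 = 1200 + 175.57 = 1375.6 kg/h.

1376 kg/h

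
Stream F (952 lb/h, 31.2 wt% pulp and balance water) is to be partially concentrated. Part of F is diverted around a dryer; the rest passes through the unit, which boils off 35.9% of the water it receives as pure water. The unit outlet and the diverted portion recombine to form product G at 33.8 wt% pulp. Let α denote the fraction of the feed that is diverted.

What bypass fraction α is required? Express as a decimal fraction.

All 952×0.312 = 297.02 lb/h of pulp reaches G, so G = 297.02/0.338 = 878.77 lb/h and vapour = 73.231 lb/h.
The evaporator receives (1−α)·952 of feed at 0.688 water and removes 0.359 of that water:
0.359×0.688×(1−α)×952 = 73.231
(1−α) = 73.231/235.14 = 0.3114;  α = 0.6886.

0.689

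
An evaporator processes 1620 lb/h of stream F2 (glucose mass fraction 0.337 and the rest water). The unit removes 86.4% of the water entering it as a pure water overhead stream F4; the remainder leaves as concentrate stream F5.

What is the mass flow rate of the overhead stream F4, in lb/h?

928 lb/h

water entering = 1620×0.663 = 1074.1 lb/h; overhead removed = 0.864×1074.1 = 927.99 lb/h.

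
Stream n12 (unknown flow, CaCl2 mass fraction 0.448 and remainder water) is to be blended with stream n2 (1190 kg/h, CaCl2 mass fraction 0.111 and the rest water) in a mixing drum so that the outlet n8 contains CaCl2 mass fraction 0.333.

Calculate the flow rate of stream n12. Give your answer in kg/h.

2297 kg/h

Let n12 be the unknown flow. Total out = 1190 + n12.
CaCl2 balance: 132.09 + 0.448·n12 = 0.333·(1190 + n12)
(0.448 − 0.333)·n12 = 0.333×1190 − 132.09 = 264.18
n12 = 264.18 / 0.115 = 2297.2 kg/h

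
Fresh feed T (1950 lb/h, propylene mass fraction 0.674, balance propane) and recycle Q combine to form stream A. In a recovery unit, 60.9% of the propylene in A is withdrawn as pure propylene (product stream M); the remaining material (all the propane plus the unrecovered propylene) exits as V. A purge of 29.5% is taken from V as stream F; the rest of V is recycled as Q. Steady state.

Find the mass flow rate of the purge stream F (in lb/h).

propane enters only via T and leaves only via the purge: 1950×0.326 = 0.295×(propane in V), and the recovery unit passes all propane, so propane in A = propane in V = 2154.9 lb/h.
propylene in A: m_A = 1950×0.674 + (1−0.295)·(1−0.609)·m_A, so m_A = 1314.3/0.7243 = 1814.5 lb/h.
V = (1−0.609)×1814.5 + 2154.9 = 2864.4 lb/h.
Purge F = 0.295×2864.4 = 844.99 lb/h.

845 lb/h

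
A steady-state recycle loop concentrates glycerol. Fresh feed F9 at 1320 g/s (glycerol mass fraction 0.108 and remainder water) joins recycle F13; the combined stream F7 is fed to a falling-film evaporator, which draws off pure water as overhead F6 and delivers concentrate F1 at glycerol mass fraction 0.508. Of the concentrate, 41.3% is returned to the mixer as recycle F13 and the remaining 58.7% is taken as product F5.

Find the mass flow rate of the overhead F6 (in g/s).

Overall glycerol balance (none leaves overhead): glycerol in fresh feed = glycerol in product, i.e. 1320×0.108 = (1−0.413)·F1·0.508.
F1 = 142.56/(0.508×0.587) = 478.07 g/s.
Recycle F13 = 0.413×478.07 = 197.44 g/s.
Combined feed F7 = 1320 + 197.44 = 1517.4 g/s.
Overhead F6 = F7 − F1 = 1517.4 − 478.07 = 1039.4 g/s.

1039 g/s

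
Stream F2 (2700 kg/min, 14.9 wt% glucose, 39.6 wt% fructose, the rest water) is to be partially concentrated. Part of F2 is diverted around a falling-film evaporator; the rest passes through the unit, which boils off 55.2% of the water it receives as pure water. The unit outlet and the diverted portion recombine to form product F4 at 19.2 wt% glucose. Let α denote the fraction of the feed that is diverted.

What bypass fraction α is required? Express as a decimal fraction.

0.108

All 2700×0.149 = 402.3 kg/min of glucose reaches F4, so F4 = 402.3/0.192 = 2095.3 kg/min and vapour = 604.69 kg/min.
The evaporator receives (1−α)·2700 of feed at 0.455 water and removes 0.552 of that water:
0.552×0.455×(1−α)×2700 = 604.69
(1−α) = 604.69/678.13 = 0.8917;  α = 0.1083.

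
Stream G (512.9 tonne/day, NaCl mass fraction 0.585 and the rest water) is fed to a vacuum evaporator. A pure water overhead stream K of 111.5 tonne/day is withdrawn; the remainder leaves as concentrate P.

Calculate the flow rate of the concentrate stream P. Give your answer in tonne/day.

401.4 tonne/day

Concentrate = 512.9 − 111.5 = 401.4 tonne/day.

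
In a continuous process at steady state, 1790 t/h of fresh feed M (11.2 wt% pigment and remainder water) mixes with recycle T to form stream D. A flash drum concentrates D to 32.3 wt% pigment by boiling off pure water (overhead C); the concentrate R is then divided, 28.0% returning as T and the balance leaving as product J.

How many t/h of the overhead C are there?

Overall pigment balance (none leaves overhead): pigment in fresh feed = pigment in product, i.e. 1790×0.112 = (1−0.280)·R·0.323.
R = 200.48/(0.323×0.720) = 862.06 t/h.
Recycle T = 0.280×862.06 = 241.38 t/h.
Combined feed D = 1790 + 241.38 = 2031.4 t/h.
Overhead C = D − R = 2031.4 − 862.06 = 1169.3 t/h.

1169 t/h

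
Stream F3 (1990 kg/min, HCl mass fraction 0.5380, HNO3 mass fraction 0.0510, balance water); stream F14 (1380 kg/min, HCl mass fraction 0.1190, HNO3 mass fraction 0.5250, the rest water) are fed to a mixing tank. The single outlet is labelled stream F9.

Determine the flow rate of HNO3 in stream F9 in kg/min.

826 kg/min

HNO3 out = HNO3 in = 1990×0.051 + 1380×0.525 = 825.99 kg/min.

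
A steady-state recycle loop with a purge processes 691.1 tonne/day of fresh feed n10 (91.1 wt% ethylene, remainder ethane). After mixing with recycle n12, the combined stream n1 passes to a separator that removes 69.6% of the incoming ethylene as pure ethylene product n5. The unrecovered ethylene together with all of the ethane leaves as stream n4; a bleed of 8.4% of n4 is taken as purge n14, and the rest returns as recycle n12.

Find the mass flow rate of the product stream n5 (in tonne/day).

ethylene in n1: m_A = 691.1×0.911 + (1−0.084)·(1−0.696)·m_A, so m_A = 629.59/0.7215 = 872.57 tonne/day.
Product n5 = 0.696×872.57 = 607.31 tonne/day.

607.3 tonne/day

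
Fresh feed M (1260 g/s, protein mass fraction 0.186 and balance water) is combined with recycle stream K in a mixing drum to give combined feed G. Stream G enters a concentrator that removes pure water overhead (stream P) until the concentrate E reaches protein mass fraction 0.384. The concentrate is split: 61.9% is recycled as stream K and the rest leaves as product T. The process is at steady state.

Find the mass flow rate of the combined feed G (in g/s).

2252 g/s

Overall protein balance (none leaves overhead): protein in fresh feed = protein in product, i.e. 1260×0.186 = (1−0.619)·E·0.384.
E = 234.36/(0.384×0.381) = 1601.9 g/s.
Recycle K = 0.619×1601.9 = 991.56 g/s.
Combined feed G = 1260 + 991.56 = 2251.6 g/s.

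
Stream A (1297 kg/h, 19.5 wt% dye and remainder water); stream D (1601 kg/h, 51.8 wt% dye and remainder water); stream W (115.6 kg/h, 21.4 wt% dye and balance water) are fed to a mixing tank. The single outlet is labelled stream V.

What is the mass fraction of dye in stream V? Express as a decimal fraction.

0.3673

Total flow out = 1297 + 1601 + 115.6 = 3013.6 kg/h.
dye in = 1297×0.195 + 1601×0.518 + 115.6×0.214 = 1107 kg/h.
dye mass fraction in V = 1107/3013.6 = 0.3673.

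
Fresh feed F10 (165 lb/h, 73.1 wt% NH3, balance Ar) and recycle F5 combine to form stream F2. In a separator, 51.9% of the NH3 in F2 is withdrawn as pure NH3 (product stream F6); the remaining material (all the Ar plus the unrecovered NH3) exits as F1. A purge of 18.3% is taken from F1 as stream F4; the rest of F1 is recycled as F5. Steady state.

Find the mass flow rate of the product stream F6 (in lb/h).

103.1 lb/h

NH3 in F2: m_A = 165×0.731 + (1−0.183)·(1−0.519)·m_A, so m_A = 120.61/0.6070 = 198.7 lb/h.
Product F6 = 0.519×198.7 = 103.12 lb/h.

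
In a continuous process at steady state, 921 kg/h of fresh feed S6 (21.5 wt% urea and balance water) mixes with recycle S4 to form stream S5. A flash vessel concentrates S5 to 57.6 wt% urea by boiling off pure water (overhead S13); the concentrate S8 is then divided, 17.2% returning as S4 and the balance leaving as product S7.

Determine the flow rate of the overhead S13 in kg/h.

Overall urea balance (none leaves overhead): urea in fresh feed = urea in product, i.e. 921×0.215 = (1−0.172)·S8·0.576.
S8 = 198.01/(0.576×0.828) = 415.19 kg/h.
Recycle S4 = 0.172×415.19 = 71.412 kg/h.
Combined feed S5 = 921 + 71.412 = 992.41 kg/h.
Overhead S13 = S5 − S8 = 992.41 − 415.19 = 577.22 kg/h.

577.2 kg/h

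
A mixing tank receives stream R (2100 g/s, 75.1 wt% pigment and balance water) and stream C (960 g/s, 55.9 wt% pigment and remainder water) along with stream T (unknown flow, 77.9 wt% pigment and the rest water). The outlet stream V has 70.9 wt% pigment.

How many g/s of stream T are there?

Let T be the unknown flow. Total out = 3060 + T.
pigment balance: 2113.7 + 0.779·T = 0.709·(3060 + T)
(0.779 − 0.709)·T = 0.709×3060 − 2113.7 = 55.8
T = 55.8 / 0.070 = 797.14 g/s

797.1 g/s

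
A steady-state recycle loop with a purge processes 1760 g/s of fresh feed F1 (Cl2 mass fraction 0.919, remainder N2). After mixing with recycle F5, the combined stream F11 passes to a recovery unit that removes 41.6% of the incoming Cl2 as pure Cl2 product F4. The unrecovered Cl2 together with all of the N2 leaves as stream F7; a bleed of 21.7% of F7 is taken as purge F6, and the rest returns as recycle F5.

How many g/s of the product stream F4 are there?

Cl2 in F11: m_A = 1760×0.919 + (1−0.217)·(1−0.416)·m_A, so m_A = 1617.4/0.5427 = 2980.2 g/s.
Product F4 = 0.416×2980.2 = 1239.8 g/s.

1240 g/s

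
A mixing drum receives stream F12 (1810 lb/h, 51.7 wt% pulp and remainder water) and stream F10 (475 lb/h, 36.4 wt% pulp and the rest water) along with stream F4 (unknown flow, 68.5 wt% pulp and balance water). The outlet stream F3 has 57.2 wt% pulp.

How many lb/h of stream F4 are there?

Let F4 be the unknown flow. Total out = 2285 + F4.
pulp balance: 1108.7 + 0.685·F4 = 0.572·(2285 + F4)
(0.685 − 0.572)·F4 = 0.572×2285 − 1108.7 = 198.35
F4 = 198.35 / 0.113 = 1755.3 lb/h

1755 lb/h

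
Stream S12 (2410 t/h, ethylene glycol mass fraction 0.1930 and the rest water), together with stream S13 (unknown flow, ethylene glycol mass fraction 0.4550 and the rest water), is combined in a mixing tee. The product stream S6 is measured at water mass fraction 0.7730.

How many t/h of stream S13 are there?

359.4 t/h

Let S13 be the unknown flow. Total out = 2410 + S13.
water balance: 1944.9 + 0.545·S13 = 0.773·(2410 + S13)
(0.545 − 0.773)·S13 = 0.773×2410 − 1944.9 = -81.94
S13 = -81.94 / -0.228 = 359.39 t/h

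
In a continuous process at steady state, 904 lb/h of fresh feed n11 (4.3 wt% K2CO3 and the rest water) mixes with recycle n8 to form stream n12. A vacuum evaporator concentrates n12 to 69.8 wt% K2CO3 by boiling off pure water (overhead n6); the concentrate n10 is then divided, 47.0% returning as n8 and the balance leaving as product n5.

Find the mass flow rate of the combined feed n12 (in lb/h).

953.4 lb/h

Overall K2CO3 balance (none leaves overhead): K2CO3 in fresh feed = K2CO3 in product, i.e. 904×0.043 = (1−0.470)·n10·0.698.
n10 = 38.872/(0.698×0.530) = 105.08 lb/h.
Recycle n8 = 0.470×105.08 = 49.386 lb/h.
Combined feed n12 = 904 + 49.386 = 953.39 lb/h.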